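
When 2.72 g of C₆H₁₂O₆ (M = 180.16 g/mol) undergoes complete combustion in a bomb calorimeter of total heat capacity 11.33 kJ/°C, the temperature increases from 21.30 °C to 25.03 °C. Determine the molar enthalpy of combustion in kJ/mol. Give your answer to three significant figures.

ΔH = -2800 kJ/mol

ΔT = 25.03 − 21.30 = 3.73 °C
q_cal = C_cal × ΔT = 11.33 × 3.73 = 42.2609 kJ
n = 2.72 / 180.16 = 0.01510 mol
q_rxn = −q_cal = -42.2609 kJ
ΔH = -42.2609 / 0.01510 = -2799 kJ/mol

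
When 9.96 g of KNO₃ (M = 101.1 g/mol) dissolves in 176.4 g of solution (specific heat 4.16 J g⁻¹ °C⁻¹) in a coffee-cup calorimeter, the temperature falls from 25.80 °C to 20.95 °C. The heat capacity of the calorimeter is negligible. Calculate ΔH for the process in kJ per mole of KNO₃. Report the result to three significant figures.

ΔH = 36.1 kJ/mol

|ΔT| = |20.95 − 25.80| = 4.85 °C
|q_surr| = (176.4 × 4.16) × 4.85 = 733.824 × 4.85 = 3559 J
n(KNO₃) = 9.96 / 101.1 = 0.09852 mol
Temperature fell, so q_rxn = +|q_surr| = 3.559 kJ
ΔH = q_rxn / n = 36.12 kJ/mol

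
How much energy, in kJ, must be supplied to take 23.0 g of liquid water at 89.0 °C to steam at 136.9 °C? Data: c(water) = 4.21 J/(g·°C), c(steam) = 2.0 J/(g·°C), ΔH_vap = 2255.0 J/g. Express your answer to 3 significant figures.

q = 54.6 kJ

q1 (heat water 89.0→100.0 °C): 23.0 × 4.21 × 11.0 = 1065 J
q2 (vaporize at 100 °C): 23.0 × 2255.0 = 51865 J
q3 (heat steam 100.0→136.9 °C): 23.0 × 2.0 × 36.9 = 1697 J
Total: 1065 + 51865 + 1697 = 54627 J = 54.6 kJ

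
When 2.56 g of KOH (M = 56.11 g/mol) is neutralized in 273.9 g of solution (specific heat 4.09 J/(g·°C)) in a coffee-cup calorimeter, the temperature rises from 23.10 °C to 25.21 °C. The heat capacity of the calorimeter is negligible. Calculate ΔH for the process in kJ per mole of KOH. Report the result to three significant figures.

ΔH = -51.8 kJ/mol

|ΔT| = |25.21 − 23.10| = 2.11 °C
|q_surr| = (273.9 × 4.09) × 2.11 = 1120.251 × 2.11 = 2364 J
n(KOH) = 2.56 / 56.11 = 0.04562 mol
Temperature rose, so q_rxn = −|q_surr| = -2.364 kJ
ΔH = q_rxn / n = -51.82 kJ/mol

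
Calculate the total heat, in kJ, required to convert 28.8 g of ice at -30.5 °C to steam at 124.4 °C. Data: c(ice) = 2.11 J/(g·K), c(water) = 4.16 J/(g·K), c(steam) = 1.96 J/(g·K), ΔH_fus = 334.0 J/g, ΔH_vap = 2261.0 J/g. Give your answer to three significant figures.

q = 89.9 kJ

q1 (heat ice -30.5→0.0 °C): 28.8 × 2.11 × 30.5 = 1853 J
q2 (melt at 0 °C): 28.8 × 334.0 = 9619 J
q3 (heat water 0.0→100.0 °C): 28.8 × 4.16 × 100.0 = 11981 J
q4 (vaporize at 100 °C): 28.8 × 2261.0 = 65117 J
q5 (heat steam 100.0→124.4 °C): 28.8 × 1.96 × 24.4 = 1377 J
Total: 1853 + 9619 + 11981 + 65117 + 1377 = 89947 J = 89.9 kJ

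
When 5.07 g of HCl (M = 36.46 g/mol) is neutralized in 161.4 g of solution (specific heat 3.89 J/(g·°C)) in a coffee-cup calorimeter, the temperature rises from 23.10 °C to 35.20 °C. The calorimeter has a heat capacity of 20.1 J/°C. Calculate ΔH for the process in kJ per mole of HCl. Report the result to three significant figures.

ΔH = -56.4 kJ/mol

|ΔT| = |35.20 − 23.10| = 12.10 °C
|q_surr| = (161.4 × 3.89 + 20.1) × 12.10 = 647.946 × 12.10 = 7840 J
n(HCl) = 5.07 / 36.46 = 0.1391 mol
Temperature rose, so q_rxn = −|q_surr| = -7.840 kJ
ΔH = q_rxn / n = -56.36 kJ/mol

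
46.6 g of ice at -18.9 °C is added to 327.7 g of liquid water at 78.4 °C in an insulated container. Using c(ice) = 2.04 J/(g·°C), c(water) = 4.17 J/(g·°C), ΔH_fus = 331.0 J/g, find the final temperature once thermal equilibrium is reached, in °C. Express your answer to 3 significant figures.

Heat to bring ice to 0 °C and melt it: q₁ = 46.6×2.04×18.9 + 46.6×331.0 = 17221 J
Heat the water can supply cooling to 0 °C: 327.7×4.17×78.4 = 107134 J > q₁, so all ice melts.
Energy balance: 327.7×4.17×(78.4 − T) = 17221 + 46.6×4.17×(T − 0)
1366.509(78.4 − T) = 17221 + 194.322 T
107134 − 17221 = 1560.831 T
T = 89913 / 1560.831 = 57.61 °C

T_f = 57.6 °C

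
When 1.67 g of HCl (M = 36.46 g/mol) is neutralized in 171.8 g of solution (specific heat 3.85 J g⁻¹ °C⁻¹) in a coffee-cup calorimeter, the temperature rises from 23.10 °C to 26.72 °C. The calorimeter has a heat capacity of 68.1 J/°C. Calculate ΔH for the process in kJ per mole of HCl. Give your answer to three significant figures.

ΔH = -57.7 kJ/mol

|ΔT| = |26.72 − 23.10| = 3.62 °C
|q_surr| = (171.8 × 3.85 + 68.1) × 3.62 = 729.53 × 3.62 = 2641 J
n(HCl) = 1.67 / 36.46 = 0.04580 mol
Temperature rose, so q_rxn = −|q_surr| = -2.641 kJ
ΔH = q_rxn / n = -57.66 kJ/mol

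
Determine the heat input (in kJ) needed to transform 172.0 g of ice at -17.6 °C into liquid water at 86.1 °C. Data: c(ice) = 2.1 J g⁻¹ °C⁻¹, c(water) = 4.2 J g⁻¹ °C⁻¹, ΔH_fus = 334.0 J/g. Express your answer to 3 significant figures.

q = 126 kJ

q1 (heat ice -17.6→0.0 °C): 172.0 × 2.1 × 17.6 = 6357 J
q2 (melt at 0 °C): 172.0 × 334.0 = 57448 J
q3 (heat water 0.0→86.1 °C): 172.0 × 4.2 × 86.1 = 62199 J
Total: 6357 + 57448 + 62199 = 126004 J = 126 kJ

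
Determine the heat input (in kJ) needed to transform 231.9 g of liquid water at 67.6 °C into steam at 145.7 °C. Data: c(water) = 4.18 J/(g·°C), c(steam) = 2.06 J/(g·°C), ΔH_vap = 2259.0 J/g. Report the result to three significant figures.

q1 (heat water 67.6→100.0 °C): 231.9 × 4.18 × 32.4 = 31407 J
q2 (vaporize at 100 °C): 231.9 × 2259.0 = 523862 J
q3 (heat steam 100.0→145.7 °C): 231.9 × 2.06 × 45.7 = 21832 J
Total: 31407 + 523862 + 21832 = 577101 J = 577 kJ

q = 577 kJ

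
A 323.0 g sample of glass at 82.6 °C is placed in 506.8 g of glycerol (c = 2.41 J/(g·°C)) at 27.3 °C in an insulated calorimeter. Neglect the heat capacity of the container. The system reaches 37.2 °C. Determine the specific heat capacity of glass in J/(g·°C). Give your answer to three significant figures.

c = 0.825 J/(g·°C)

q_gained = (506.8 × 2.41) × (37.2 − 27.3) = 12092 J
q_lost = 323.0 × c × (82.6 − 37.2) = 14664.2 c
Set equal: c = 12092 / 14664.2 = 0.825 J/(g·°C)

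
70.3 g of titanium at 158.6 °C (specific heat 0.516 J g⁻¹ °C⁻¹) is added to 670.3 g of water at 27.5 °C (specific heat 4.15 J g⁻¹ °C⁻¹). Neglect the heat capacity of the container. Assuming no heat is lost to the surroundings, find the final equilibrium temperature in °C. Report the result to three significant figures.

Heat lost by titanium = heat gained by water.
(70.3)(0.516)(158.6 − T) = (670.3)(4.15)(T − 27.5)
36.2748 (158.6 − T) = 2781.745 (T − 27.5)
5753.2 − 36.2748 T = 2781.745 T − 76498
82251.2 = 2818.0198 T
T = 29.19 °C

T_f = 29.2 °C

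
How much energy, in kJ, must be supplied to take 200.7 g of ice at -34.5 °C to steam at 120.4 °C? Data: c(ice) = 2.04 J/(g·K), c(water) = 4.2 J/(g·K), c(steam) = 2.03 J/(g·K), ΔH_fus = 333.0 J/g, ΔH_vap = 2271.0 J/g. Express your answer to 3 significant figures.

q1 (heat ice -34.5→0.0 °C): 200.7 × 2.04 × 34.5 = 14125 J
q2 (melt at 0 °C): 200.7 × 333.0 = 66833 J
q3 (heat water 0.0→100.0 °C): 200.7 × 4.2 × 100.0 = 84294 J
q4 (vaporize at 100 °C): 200.7 × 2271.0 = 455790 J
q5 (heat steam 100.0→120.4 °C): 200.7 × 2.03 × 20.4 = 8311 J
Total: 14125 + 66833 + 84294 + 455790 + 8311 = 629353 J = 629 kJ

q = 629 kJ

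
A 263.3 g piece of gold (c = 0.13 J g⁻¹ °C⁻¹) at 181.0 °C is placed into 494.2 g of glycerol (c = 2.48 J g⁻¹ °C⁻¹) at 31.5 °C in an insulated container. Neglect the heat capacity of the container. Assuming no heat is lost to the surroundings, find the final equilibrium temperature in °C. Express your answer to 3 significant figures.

Heat lost by gold = heat gained by glycerol.
(263.3)(0.13)(181.0 − T) = (494.2)(2.48)(T − 31.5)
34.229 (181.0 − T) = 1225.616 (T − 31.5)
6195.4 − 34.229 T = 1225.616 T − 38607
44802.4 = 1259.845 T
T = 35.56 °C

T_f = 35.6 °C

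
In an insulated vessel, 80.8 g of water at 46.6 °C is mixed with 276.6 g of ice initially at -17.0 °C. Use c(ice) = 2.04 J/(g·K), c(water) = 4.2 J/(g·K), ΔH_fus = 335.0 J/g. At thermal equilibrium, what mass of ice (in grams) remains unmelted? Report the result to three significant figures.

Heat to warm all ice to 0 °C: 276.6×2.04×17.0 = 9592.5 J
Heat released by water cooling to 0 °C: 80.8×4.2×46.6 = 15814 J
15814 J < 9592.5 + 276.6×335.0 = 102253.5 J, so not all ice melts; final T = 0 °C.
Heat left for melting: 15814 − 9592.5 = 6221.5 J
Mass melted = 6221.5 / 335.0 = 18.57 g
Ice remaining = 276.6 − 18.57 = 258.03 g

m_ice remaining = 258 g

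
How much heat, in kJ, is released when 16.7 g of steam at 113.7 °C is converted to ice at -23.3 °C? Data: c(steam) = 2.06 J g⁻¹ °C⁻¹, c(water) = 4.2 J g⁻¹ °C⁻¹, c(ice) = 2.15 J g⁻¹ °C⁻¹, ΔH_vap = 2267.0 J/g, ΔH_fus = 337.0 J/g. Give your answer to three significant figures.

q = 51.8 kJ

q1 (cool steam 113.7→100 °C): 16.7 × 2.06 × 13.7 = 471 J
q2 (condense at 100 °C): 16.7 × 2267.0 = 37859 J
q3 (cool water 100→0 °C): 16.7 × 4.2 × 100.0 = 7014 J
q4 (freeze at 0 °C): 16.7 × 337.0 = 5628 J
q5 (cool ice 0→-23.3 °C): 16.7 × 2.15 × 23.3 = 837 J
Total: 471 + 37859 + 7014 + 5628 + 837 = 51809 J = 51.8 kJ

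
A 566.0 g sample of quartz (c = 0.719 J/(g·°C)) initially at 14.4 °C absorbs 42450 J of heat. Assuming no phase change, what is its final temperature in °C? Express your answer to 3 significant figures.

T_f = 119 °C

ΔT = q / (m c) = 42450 / (566.0 × 0.719) = 104.3 °C
T_f = 14.4 + 104.3 = 118.7 °C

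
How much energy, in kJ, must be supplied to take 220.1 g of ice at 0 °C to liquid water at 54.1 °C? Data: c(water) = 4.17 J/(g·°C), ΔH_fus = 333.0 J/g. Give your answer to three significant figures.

q1 (melt at 0 °C): 220.1 × 333.0 = 73293 J
q2 (heat water 0.0→54.1 °C): 220.1 × 4.17 × 54.1 = 49654 J
Total: 73293 + 49654 = 122947 J = 123 kJ

q = 123 kJ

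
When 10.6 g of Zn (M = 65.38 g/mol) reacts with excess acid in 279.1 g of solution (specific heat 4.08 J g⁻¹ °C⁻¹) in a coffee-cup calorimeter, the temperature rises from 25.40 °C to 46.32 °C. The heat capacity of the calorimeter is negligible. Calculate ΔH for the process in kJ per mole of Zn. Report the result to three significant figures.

|ΔT| = |46.32 − 25.40| = 20.92 °C
|q_surr| = (279.1 × 4.08) × 20.92 = 1138.728 × 20.92 = 23820 J
n(Zn) = 10.6 / 65.38 = 0.1621 mol
Temperature rose, so q_rxn = −|q_surr| = -23.82 kJ
ΔH = q_rxn / n = -146.9 kJ/mol

ΔH = -147 kJ/mol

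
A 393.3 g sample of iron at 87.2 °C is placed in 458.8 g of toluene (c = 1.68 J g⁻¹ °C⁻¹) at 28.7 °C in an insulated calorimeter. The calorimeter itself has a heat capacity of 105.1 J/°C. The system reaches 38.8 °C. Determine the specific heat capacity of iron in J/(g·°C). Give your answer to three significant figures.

q_gained = (458.8 × 1.68 + 105.1) × (38.8 − 28.7) = 8846 J
q_lost = 393.3 × c × (87.2 − 38.8) = 19035.72 c
Set equal: c = 8846 / 19035.72 = 0.465 J/(g·°C)

c = 0.465 J/(g·°C)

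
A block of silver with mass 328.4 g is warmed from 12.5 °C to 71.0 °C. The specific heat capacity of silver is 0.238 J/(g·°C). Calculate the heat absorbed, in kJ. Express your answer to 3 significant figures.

q = 4.57 kJ

q = m c ΔT = 328.4 × 0.238 × (71.0 − 12.5)
q = 328.4 × 0.238 × 58.5 = 4572 J = 4.57 kJ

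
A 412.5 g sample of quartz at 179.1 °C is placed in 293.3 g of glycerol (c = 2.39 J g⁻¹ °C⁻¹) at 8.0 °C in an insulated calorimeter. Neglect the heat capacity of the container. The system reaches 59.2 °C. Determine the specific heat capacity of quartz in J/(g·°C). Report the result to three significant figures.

c = 0.726 J/(g·°C)

q_gained = (293.3 × 2.39) × (59.2 − 8.0) = 35890 J
q_lost = 412.5 × c × (179.1 − 59.2) = 49458.75 c
Set equal: c = 35890 / 49458.75 = 0.726 J/(g·°C)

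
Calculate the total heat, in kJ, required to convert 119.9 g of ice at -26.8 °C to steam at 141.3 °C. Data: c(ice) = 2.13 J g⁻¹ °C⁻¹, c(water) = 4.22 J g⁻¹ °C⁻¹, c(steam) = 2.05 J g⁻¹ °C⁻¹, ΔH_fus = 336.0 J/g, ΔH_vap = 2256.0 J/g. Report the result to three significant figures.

q = 378 kJ

q1 (heat ice -26.8→0.0 °C): 119.9 × 2.13 × 26.8 = 6844 J
q2 (melt at 0 °C): 119.9 × 336.0 = 40286 J
q3 (heat water 0.0→100.0 °C): 119.9 × 4.22 × 100.0 = 50598 J
q4 (vaporize at 100 °C): 119.9 × 2256.0 = 270494 J
q5 (heat steam 100.0→141.3 °C): 119.9 × 2.05 × 41.3 = 10151 J
Total: 6844 + 40286 + 50598 + 270494 + 10151 = 378373 J = 378 kJ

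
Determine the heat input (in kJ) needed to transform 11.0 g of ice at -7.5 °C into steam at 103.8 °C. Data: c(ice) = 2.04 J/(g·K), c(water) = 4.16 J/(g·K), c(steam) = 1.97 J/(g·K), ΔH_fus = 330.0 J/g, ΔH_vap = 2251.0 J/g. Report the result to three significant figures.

q = 33.2 kJ

q1 (heat ice -7.5→0.0 °C): 11.0 × 2.04 × 7.5 = 168 J
q2 (melt at 0 °C): 11.0 × 330.0 = 3630 J
q3 (heat water 0.0→100.0 °C): 11.0 × 4.16 × 100.0 = 4576 J
q4 (vaporize at 100 °C): 11.0 × 2251.0 = 24761 J
q5 (heat steam 100.0→103.8 °C): 11.0 × 1.97 × 3.8 = 82 J
Total: 168 + 3630 + 4576 + 24761 + 82 = 33217 J = 33.2 kJ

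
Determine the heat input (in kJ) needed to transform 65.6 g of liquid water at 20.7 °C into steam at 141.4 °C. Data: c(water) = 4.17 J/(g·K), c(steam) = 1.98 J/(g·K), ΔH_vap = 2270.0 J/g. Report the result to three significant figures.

q = 176 kJ

q1 (heat water 20.7→100.0 °C): 65.6 × 4.17 × 79.3 = 21693 J
q2 (vaporize at 100 °C): 65.6 × 2270.0 = 148912 J
q3 (heat steam 100.0→141.4 °C): 65.6 × 1.98 × 41.4 = 5377 J
Total: 21693 + 148912 + 5377 = 175982 J = 176 kJ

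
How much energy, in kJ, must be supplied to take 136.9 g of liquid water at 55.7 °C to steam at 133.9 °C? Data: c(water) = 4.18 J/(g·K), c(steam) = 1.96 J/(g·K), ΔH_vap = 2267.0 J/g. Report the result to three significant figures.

q = 345 kJ

q1 (heat water 55.7→100.0 °C): 136.9 × 4.18 × 44.3 = 25350 J
q2 (vaporize at 100 °C): 136.9 × 2267.0 = 310352 J
q3 (heat steam 100.0→133.9 °C): 136.9 × 1.96 × 33.9 = 9096 J
Total: 25350 + 310352 + 9096 = 344798 J = 345 kJ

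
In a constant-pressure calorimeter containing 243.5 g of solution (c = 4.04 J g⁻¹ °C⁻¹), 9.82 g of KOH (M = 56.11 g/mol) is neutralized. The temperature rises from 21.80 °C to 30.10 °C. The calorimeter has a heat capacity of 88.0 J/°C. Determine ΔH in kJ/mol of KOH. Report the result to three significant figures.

ΔH = -50.8 kJ/mol

|ΔT| = |30.10 − 21.80| = 8.30 °C
|q_surr| = (243.5 × 4.04 + 88.0) × 8.30 = 1071.74 × 8.30 = 8895 J
n(KOH) = 9.82 / 56.11 = 0.1750 mol
Temperature rose, so q_rxn = −|q_surr| = -8.895 kJ
ΔH = q_rxn / n = -50.83 kJ/mol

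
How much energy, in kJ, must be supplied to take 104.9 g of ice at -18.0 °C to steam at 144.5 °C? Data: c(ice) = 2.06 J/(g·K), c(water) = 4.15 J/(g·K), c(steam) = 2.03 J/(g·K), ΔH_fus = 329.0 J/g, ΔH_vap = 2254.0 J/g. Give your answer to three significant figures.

q = 328 kJ

q1 (heat ice -18.0→0.0 °C): 104.9 × 2.06 × 18.0 = 3890 J
q2 (melt at 0 °C): 104.9 × 329.0 = 34512 J
q3 (heat water 0.0→100.0 °C): 104.9 × 4.15 × 100.0 = 43534 J
q4 (vaporize at 100 °C): 104.9 × 2254.0 = 236445 J
q5 (heat steam 100.0→144.5 °C): 104.9 × 2.03 × 44.5 = 9476 J
Total: 3890 + 34512 + 43534 + 236445 + 9476 = 327857 J = 328 kJ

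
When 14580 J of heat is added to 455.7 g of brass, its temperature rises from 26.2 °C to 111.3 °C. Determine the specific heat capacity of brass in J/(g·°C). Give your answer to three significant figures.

c = 0.376 J/(g·°C)

c = q / (m ΔT) = 14580 / (455.7 × 85.1)
c = 14580 / 38780.07 = 0.376 J/(g·°C)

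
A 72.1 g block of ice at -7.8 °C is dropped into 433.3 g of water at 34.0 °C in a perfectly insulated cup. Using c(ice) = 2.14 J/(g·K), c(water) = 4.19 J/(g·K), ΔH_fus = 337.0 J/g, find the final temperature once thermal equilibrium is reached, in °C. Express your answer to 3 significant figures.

Heat to bring ice to 0 °C and melt it: q₁ = 72.1×2.14×7.8 + 72.1×337.0 = 25501 J
Heat the water can supply cooling to 0 °C: 433.3×4.19×34.0 = 61727.9 J > q₁, so all ice melts.
Energy balance: 433.3×4.19×(34.0 − T) = 25501 + 72.1×4.19×(T − 0)
1815.527(34.0 − T) = 25501 + 302.099 T
61727.9 − 25501 = 2117.626 T
T = 36226.9 / 2117.626 = 17.11 °C

T_f = 17.1 °C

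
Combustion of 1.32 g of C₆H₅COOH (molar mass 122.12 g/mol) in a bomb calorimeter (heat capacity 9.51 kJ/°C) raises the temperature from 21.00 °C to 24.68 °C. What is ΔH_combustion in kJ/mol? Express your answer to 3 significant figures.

ΔH = -3240 kJ/mol

ΔT = 24.68 − 21.00 = 3.68 °C
q_cal = C_cal × ΔT = 9.51 × 3.68 = 34.9968 kJ
n = 1.32 / 122.12 = 0.01081 mol
q_rxn = −q_cal = -34.9968 kJ
ΔH = -34.9968 / 0.01081 = -3237 kJ/mol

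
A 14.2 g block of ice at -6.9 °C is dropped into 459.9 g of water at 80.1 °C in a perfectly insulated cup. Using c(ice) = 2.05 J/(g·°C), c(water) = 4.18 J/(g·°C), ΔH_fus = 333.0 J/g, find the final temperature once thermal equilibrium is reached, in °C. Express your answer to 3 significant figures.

T_f = 75.2 °C

Heat to bring ice to 0 °C and melt it: q₁ = 14.2×2.05×6.9 + 14.2×333.0 = 4929.5 J
Heat the water can supply cooling to 0 °C: 459.9×4.18×80.1 = 153983 J > q₁, so all ice melts.
Energy balance: 459.9×4.18×(80.1 − T) = 4929.5 + 14.2×4.18×(T − 0)
1922.382(80.1 − T) = 4929.5 + 59.356 T
153983 − 4929.5 = 1981.738 T
T = 149053.5 / 1981.738 = 75.21 °C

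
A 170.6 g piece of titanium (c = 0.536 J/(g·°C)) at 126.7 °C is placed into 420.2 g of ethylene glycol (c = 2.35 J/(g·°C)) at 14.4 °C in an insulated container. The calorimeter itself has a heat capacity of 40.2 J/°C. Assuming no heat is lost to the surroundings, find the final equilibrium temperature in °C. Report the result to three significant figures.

Heat lost by titanium = heat gained by ethylene glycol + calorimeter.
(170.6)(0.536)(126.7 − T) = [(420.2)(2.35) + 40.2](T − 14.4)
91.4416 (126.7 − T) = 1027.67 (T − 14.4)
11586 − 91.4416 T = 1027.67 T − 14798
26384 = 1119.1116 T
T = 23.58 °C

T_f = 23.6 °C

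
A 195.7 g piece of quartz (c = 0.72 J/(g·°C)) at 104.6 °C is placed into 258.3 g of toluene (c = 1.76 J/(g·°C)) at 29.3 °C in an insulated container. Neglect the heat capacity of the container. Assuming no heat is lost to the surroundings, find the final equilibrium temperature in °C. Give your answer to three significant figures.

T_f = 47.1 °C

Heat lost by quartz = heat gained by toluene.
(195.7)(0.72)(104.6 − T) = (258.3)(1.76)(T − 29.3)
140.904 (104.6 − T) = 454.608 (T − 29.3)
14739 − 140.904 T = 454.608 T − 13320
28059 = 595.512 T
T = 47.12 °C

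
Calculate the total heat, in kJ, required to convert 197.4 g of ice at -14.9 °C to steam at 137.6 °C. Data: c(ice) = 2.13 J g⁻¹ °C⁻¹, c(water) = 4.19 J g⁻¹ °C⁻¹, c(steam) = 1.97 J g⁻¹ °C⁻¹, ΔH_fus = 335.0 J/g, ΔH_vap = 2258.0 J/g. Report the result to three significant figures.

q = 615 kJ

q1 (heat ice -14.9→0.0 °C): 197.4 × 2.13 × 14.9 = 6265 J
q2 (melt at 0 °C): 197.4 × 335.0 = 66129 J
q3 (heat water 0.0→100.0 °C): 197.4 × 4.19 × 100.0 = 82711 J
q4 (vaporize at 100 °C): 197.4 × 2258.0 = 445729 J
q5 (heat steam 100.0→137.6 °C): 197.4 × 1.97 × 37.6 = 14622 J
Total: 6265 + 66129 + 82711 + 445729 + 14622 = 615456 J = 615 kJ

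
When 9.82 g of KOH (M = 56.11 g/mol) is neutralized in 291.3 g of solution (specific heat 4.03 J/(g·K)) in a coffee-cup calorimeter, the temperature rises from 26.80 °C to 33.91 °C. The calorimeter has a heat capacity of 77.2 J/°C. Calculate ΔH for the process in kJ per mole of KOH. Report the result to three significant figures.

ΔH = -50.8 kJ/mol

|ΔT| = |33.91 − 26.80| = 7.11 °C
|q_surr| = (291.3 × 4.03 + 77.2) × 7.11 = 1251.139 × 7.11 = 8896 J
n(KOH) = 9.82 / 56.11 = 0.1750 mol
Temperature rose, so q_rxn = −|q_surr| = -8.896 kJ
ΔH = q_rxn / n = -50.83 kJ/mol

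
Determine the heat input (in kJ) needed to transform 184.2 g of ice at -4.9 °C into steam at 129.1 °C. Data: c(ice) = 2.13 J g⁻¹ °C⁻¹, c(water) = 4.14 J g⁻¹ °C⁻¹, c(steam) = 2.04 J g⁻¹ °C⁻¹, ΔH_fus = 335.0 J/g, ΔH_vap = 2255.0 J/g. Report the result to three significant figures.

q = 566 kJ

q1 (heat ice -4.9→0.0 °C): 184.2 × 2.13 × 4.9 = 1922 J
q2 (melt at 0 °C): 184.2 × 335.0 = 61707 J
q3 (heat water 0.0→100.0 °C): 184.2 × 4.14 × 100.0 = 76259 J
q4 (vaporize at 100 °C): 184.2 × 2255.0 = 415371 J
q5 (heat steam 100.0→129.1 °C): 184.2 × 2.04 × 29.1 = 10935 J
Total: 1922 + 61707 + 76259 + 415371 + 10935 = 566194 J = 566 kJ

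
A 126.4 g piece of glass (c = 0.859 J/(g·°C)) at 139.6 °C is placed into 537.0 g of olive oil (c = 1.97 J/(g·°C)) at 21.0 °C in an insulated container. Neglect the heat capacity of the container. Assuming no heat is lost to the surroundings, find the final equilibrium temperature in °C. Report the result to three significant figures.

Heat lost by glass = heat gained by olive oil.
(126.4)(0.859)(139.6 − T) = (537.0)(1.97)(T − 21.0)
108.5776 (139.6 − T) = 1057.89 (T − 21.0)
15157 − 108.5776 T = 1057.89 T − 22216
37373 = 1166.4676 T
T = 32.04 °C

T_f = 32.0 °C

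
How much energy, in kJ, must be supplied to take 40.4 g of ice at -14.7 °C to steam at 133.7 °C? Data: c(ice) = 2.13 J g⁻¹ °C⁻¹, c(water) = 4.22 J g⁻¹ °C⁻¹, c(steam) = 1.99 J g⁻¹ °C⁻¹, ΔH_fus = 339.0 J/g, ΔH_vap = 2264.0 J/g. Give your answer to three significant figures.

q1 (heat ice -14.7→0.0 °C): 40.4 × 2.13 × 14.7 = 1265 J
q2 (melt at 0 °C): 40.4 × 339.0 = 13696 J
q3 (heat water 0.0→100.0 °C): 40.4 × 4.22 × 100.0 = 17049 J
q4 (vaporize at 100 °C): 40.4 × 2264.0 = 91466 J
q5 (heat steam 100.0→133.7 °C): 40.4 × 1.99 × 33.7 = 2709 J
Total: 1265 + 13696 + 17049 + 91466 + 2709 = 126185 J = 126 kJ

q = 126 kJ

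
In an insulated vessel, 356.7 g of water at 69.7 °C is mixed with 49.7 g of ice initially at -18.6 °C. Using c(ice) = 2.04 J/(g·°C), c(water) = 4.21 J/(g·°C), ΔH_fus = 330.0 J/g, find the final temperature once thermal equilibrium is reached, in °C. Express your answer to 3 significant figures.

T_f = 50.5 °C

Heat to bring ice to 0 °C and melt it: q₁ = 49.7×2.04×18.6 + 49.7×330.0 = 18287 J
Heat the water can supply cooling to 0 °C: 356.7×4.21×69.7 = 104669 J > q₁, so all ice melts.
Energy balance: 356.7×4.21×(69.7 − T) = 18287 + 49.7×4.21×(T − 0)
1501.707(69.7 − T) = 18287 + 209.237 T
104669 − 18287 = 1710.944 T
T = 86382 / 1710.944 = 50.49 °C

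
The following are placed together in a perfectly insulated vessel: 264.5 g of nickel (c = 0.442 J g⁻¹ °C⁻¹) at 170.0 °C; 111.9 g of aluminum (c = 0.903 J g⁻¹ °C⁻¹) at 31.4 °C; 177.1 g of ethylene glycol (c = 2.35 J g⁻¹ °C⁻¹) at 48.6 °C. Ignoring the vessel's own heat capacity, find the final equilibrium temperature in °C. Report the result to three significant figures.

Σ mᵢcᵢ(T − Tᵢ) = 0  ⇒  T = Σ mᵢcᵢTᵢ / Σ mᵢcᵢ
Σ mᵢcᵢ = 264.5×0.442 + 111.9×0.903 + 177.1×2.35 = 634.1397
Σ mᵢcᵢTᵢ = 116.909×170.0 + 101.0457×31.4 + 416.185×48.6 = 43274
T = 43274 / 634.1397 = 68.24 °C

T_f = 68.2 °C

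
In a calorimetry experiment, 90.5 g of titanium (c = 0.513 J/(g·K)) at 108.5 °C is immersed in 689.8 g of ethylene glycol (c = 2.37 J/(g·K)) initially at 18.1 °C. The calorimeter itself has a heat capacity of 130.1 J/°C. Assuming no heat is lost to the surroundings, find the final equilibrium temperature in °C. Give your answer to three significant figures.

T_f = 20.4 °C

Heat lost by titanium = heat gained by ethylene glycol + calorimeter.
(90.5)(0.513)(108.5 − T) = [(689.8)(2.37) + 130.1](T − 18.1)
46.4265 (108.5 − T) = 1764.926 (T − 18.1)
5037.3 − 46.4265 T = 1764.926 T − 31945
36982.3 = 1811.3525 T
T = 20.42 °C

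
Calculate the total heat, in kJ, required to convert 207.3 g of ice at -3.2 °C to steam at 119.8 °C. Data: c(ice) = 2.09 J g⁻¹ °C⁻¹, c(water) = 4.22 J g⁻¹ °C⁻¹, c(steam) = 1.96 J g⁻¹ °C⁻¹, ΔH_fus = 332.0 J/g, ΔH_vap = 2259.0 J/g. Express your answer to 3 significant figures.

q1 (heat ice -3.2→0.0 °C): 207.3 × 2.09 × 3.2 = 1386 J
q2 (melt at 0 °C): 207.3 × 332.0 = 68824 J
q3 (heat water 0.0→100.0 °C): 207.3 × 4.22 × 100.0 = 87481 J
q4 (vaporize at 100 °C): 207.3 × 2259.0 = 468291 J
q5 (heat steam 100.0→119.8 °C): 207.3 × 1.96 × 19.8 = 8045 J
Total: 1386 + 68824 + 87481 + 468291 + 8045 = 634027 J = 634 kJ

q = 634 kJ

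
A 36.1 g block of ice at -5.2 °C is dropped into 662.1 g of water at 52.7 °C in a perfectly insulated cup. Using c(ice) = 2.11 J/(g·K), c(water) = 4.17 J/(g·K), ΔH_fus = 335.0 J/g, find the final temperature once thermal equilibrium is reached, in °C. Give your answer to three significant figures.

Heat to bring ice to 0 °C and melt it: q₁ = 36.1×2.11×5.2 + 36.1×335.0 = 12490 J
Heat the water can supply cooling to 0 °C: 662.1×4.17×52.7 = 145502 J > q₁, so all ice melts.
Energy balance: 662.1×4.17×(52.7 − T) = 12490 + 36.1×4.17×(T − 0)
2760.957(52.7 − T) = 12490 + 150.537 T
145502 − 12490 = 2911.494 T
T = 133012 / 2911.494 = 45.69 °C

T_f = 45.7 °C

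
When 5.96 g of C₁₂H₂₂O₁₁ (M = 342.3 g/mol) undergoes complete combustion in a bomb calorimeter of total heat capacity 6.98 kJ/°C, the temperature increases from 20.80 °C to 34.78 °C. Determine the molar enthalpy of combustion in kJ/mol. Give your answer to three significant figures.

ΔT = 34.78 − 20.80 = 13.98 °C
q_cal = C_cal × ΔT = 6.98 × 13.98 = 97.5804 kJ
n = 5.96 / 342.3 = 0.01741 mol
q_rxn = −q_cal = -97.5804 kJ
ΔH = -97.5804 / 0.01741 = -5604.8 kJ/mol

ΔH = -5600 kJ/mol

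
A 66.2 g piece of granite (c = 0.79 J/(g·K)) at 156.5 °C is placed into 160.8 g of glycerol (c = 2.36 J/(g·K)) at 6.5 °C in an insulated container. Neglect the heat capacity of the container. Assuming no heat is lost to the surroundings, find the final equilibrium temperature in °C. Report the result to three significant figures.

Heat lost by granite = heat gained by glycerol.
(66.2)(0.79)(156.5 − T) = (160.8)(2.36)(T − 6.5)
52.298 (156.5 − T) = 379.488 (T − 6.5)
8184.6 − 52.298 T = 379.488 T − 2466.7
10651.3 = 431.786 T
T = 24.67 °C

T_f = 24.7 °C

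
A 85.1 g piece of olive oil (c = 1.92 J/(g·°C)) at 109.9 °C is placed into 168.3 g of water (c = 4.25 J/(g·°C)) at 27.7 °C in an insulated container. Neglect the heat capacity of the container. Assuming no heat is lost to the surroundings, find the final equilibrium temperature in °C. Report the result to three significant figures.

T_f = 43.0 °C

Heat lost by olive oil = heat gained by water.
(85.1)(1.92)(109.9 − T) = (168.3)(4.25)(T − 27.7)
163.392 (109.9 − T) = 715.275 (T − 27.7)
17957 − 163.392 T = 715.275 T − 19813
37770 = 878.667 T
T = 42.99 °C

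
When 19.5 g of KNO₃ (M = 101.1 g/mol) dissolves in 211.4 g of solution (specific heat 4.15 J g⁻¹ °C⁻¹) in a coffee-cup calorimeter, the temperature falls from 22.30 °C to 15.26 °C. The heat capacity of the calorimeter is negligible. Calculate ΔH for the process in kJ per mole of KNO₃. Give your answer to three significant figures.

ΔH = 32.0 kJ/mol

|ΔT| = |15.26 − 22.30| = 7.04 °C
|q_surr| = (211.4 × 4.15) × 7.04 = 877.31 × 7.04 = 6176 J
n(KNO₃) = 19.5 / 101.1 = 0.1929 mol
Temperature fell, so q_rxn = +|q_surr| = 6.176 kJ
ΔH = q_rxn / n = 32.02 kJ/mol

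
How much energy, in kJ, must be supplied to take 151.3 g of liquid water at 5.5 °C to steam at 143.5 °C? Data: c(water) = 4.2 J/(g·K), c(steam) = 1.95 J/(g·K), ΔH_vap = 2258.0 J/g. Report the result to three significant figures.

q1 (heat water 5.5→100.0 °C): 151.3 × 4.2 × 94.5 = 60051 J
q2 (vaporize at 100 °C): 151.3 × 2258.0 = 341635 J
q3 (heat steam 100.0→143.5 °C): 151.3 × 1.95 × 43.5 = 12834 J
Total: 60051 + 341635 + 12834 = 414520 J = 415 kJ

q = 415 kJ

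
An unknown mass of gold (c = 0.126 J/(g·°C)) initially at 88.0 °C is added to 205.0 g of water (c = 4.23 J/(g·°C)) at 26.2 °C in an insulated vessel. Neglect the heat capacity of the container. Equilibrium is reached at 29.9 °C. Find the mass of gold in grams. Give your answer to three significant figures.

q_gained = (205.0 × 4.23) × (29.9 − 26.2) = 3208 J
q_lost = m × 0.126 × (88.0 − 29.9) = 7.3206 m
m = 3208 / 7.3206 = 438 g

m = 438 g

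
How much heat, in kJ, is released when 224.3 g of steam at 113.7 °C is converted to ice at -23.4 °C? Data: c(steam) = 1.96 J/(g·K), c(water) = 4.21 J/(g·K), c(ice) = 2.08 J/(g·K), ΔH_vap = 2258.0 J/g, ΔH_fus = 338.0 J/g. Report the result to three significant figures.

q = 694 kJ

q1 (cool steam 113.7→100 °C): 224.3 × 1.96 × 13.7 = 6023 J
q2 (condense at 100 °C): 224.3 × 2258.0 = 506469 J
q3 (cool water 100→0 °C): 224.3 × 4.21 × 100.0 = 94430 J
q4 (freeze at 0 °C): 224.3 × 338.0 = 75813 J
q5 (cool ice 0→-23.4 °C): 224.3 × 2.08 × 23.4 = 10917 J
Total: 6023 + 506469 + 94430 + 75813 + 10917 = 693652 J = 694 kJ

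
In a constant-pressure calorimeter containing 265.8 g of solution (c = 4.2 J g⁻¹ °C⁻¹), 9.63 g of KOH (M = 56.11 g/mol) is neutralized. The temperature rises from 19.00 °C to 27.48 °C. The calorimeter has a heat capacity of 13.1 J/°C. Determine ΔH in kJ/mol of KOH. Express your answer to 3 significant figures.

|ΔT| = |27.48 − 19.00| = 8.48 °C
|q_surr| = (265.8 × 4.2 + 13.1) × 8.48 = 1129.46 × 8.48 = 9578 J
n(KOH) = 9.63 / 56.11 = 0.1716 mol
Temperature rose, so q_rxn = −|q_surr| = -9.578 kJ
ΔH = q_rxn / n = -55.82 kJ/mol

ΔH = -55.8 kJ/mol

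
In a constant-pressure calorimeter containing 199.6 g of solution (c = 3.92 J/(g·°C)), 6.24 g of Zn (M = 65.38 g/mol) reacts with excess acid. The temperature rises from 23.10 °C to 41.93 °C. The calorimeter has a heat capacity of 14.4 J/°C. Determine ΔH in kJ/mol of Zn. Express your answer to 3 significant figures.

|ΔT| = |41.93 − 23.10| = 18.83 °C
|q_surr| = (199.6 × 3.92 + 14.4) × 18.83 = 796.832 × 18.83 = 15000 J
n(Zn) = 6.24 / 65.38 = 0.09544 mol
Temperature rose, so q_rxn = −|q_surr| = -15.00 kJ
ΔH = q_rxn / n = -157.2 kJ/mol

ΔH = -157 kJ/mol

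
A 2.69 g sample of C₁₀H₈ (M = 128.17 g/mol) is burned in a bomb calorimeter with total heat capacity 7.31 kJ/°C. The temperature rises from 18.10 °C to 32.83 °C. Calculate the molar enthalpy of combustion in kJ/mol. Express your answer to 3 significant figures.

ΔT = 32.83 − 18.10 = 14.73 °C
q_cal = C_cal × ΔT = 7.31 × 14.73 = 107.6763 kJ
n = 2.69 / 128.17 = 0.02099 mol
q_rxn = −q_cal = -107.6763 kJ
ΔH = -107.6763 / 0.02099 = -5130 kJ/mol

ΔH = -5130 kJ/mol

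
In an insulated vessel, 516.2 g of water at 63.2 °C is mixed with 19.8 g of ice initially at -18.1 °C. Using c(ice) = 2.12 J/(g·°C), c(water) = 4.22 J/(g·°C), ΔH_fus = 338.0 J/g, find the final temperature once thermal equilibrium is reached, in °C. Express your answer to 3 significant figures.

T_f = 57.6 °C

Heat to bring ice to 0 °C and melt it: q₁ = 19.8×2.12×18.1 + 19.8×338.0 = 7452.2 J
Heat the water can supply cooling to 0 °C: 516.2×4.22×63.2 = 137673 J > q₁, so all ice melts.
Energy balance: 516.2×4.22×(63.2 − T) = 7452.2 + 19.8×4.22×(T − 0)
2178.364(63.2 − T) = 7452.2 + 83.556 T
137673 − 7452.2 = 2261.920 T
T = 130220.8 / 2261.920 = 57.57 °C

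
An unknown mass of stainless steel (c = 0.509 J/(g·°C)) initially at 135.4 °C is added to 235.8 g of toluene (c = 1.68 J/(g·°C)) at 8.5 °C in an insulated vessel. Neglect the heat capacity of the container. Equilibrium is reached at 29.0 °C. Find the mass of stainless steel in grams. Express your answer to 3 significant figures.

q_gained = (235.8 × 1.68) × (29.0 − 8.5) = 8121 J
q_lost = m × 0.509 × (135.4 − 29.0) = 54.1576 m
m = 8121 / 54.1576 = 150 g

m = 150 g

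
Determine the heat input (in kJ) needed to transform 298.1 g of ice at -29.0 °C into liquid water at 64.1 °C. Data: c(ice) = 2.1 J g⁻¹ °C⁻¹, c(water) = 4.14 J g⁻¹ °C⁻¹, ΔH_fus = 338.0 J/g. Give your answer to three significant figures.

q1 (heat ice -29.0→0.0 °C): 298.1 × 2.1 × 29.0 = 18154 J
q2 (melt at 0 °C): 298.1 × 338.0 = 100758 J
q3 (heat water 0.0→64.1 °C): 298.1 × 4.14 × 64.1 = 79108 J
Total: 18154 + 100758 + 79108 = 198020 J = 198 kJ

q = 198 kJ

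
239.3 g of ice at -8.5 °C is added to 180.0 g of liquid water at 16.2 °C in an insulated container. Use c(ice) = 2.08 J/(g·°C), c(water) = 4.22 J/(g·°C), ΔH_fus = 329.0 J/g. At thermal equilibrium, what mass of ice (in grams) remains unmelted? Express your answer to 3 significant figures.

Heat to warm all ice to 0 °C: 239.3×2.08×8.5 = 4230.8 J
Heat released by water cooling to 0 °C: 180.0×4.22×16.2 = 12306 J
12306 J < 4230.8 + 239.3×329.0 = 82960.5 J, so not all ice melts; final T = 0 °C.
Heat left for melting: 12306 − 4230.8 = 8075.2 J
Mass melted = 8075.2 / 329.0 = 24.54 g
Ice remaining = 239.3 − 24.54 = 214.76 g

m_ice remaining = 215 g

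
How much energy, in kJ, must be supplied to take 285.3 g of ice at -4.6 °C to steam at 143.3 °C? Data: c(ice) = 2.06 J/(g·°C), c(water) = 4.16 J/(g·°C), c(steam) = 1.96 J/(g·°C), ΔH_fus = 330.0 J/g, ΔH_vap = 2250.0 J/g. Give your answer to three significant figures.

q1 (heat ice -4.6→0.0 °C): 285.3 × 2.06 × 4.6 = 2704 J
q2 (melt at 0 °C): 285.3 × 330.0 = 94149 J
q3 (heat water 0.0→100.0 °C): 285.3 × 4.16 × 100.0 = 118685 J
q4 (vaporize at 100 °C): 285.3 × 2250.0 = 641925 J
q5 (heat steam 100.0→143.3 °C): 285.3 × 1.96 × 43.3 = 24213 J
Total: 2704 + 94149 + 118685 + 641925 + 24213 = 881676 J = 882 kJ

q = 882 kJ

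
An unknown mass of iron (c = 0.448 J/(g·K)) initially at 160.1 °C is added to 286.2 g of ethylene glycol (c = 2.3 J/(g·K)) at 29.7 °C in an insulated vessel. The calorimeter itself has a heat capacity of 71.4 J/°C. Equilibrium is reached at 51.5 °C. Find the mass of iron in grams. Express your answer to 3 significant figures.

q_gained = (286.2 × 2.3 + 71.4) × (51.5 − 29.7) = 15910 J
q_lost = m × 0.448 × (160.1 − 51.5) = 48.6528 m
m = 15910 / 48.6528 = 327 g

m = 327 g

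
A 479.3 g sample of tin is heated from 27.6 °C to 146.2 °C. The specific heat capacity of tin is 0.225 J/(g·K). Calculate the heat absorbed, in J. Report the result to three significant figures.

q = 12800 J

q = m c ΔT = 479.3 × 0.225 × (146.2 − 27.6)
q = 479.3 × 0.225 × 118.6 = 12790 J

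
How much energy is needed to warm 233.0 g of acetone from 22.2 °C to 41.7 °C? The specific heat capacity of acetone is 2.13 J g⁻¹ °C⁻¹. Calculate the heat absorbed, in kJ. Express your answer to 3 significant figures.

q = m c ΔT = 233.0 × 2.13 × (41.7 − 22.2)
q = 233.0 × 2.13 × 19.5 = 9678 J = 9.68 kJ

q = 9.68 kJ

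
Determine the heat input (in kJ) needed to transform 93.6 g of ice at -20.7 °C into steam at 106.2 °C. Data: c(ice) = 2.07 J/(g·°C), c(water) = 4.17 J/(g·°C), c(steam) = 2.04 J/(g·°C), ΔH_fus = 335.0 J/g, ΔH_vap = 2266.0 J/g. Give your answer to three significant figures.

q = 288 kJ

q1 (heat ice -20.7→0.0 °C): 93.6 × 2.07 × 20.7 = 4011 J
q2 (melt at 0 °C): 93.6 × 335.0 = 31356 J
q3 (heat water 0.0→100.0 °C): 93.6 × 4.17 × 100.0 = 39031 J
q4 (vaporize at 100 °C): 93.6 × 2266.0 = 212098 J
q5 (heat steam 100.0→106.2 °C): 93.6 × 2.04 × 6.2 = 1184 J
Total: 4011 + 31356 + 39031 + 212098 + 1184 = 287680 J = 288 kJ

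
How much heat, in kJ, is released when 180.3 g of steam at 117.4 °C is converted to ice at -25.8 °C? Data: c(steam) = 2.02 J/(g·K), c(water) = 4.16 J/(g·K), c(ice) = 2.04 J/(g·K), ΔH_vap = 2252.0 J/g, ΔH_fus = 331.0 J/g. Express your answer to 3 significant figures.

q1 (cool steam 117.4→100 °C): 180.3 × 2.02 × 17.4 = 6337 J
q2 (condense at 100 °C): 180.3 × 2252.0 = 406036 J
q3 (cool water 100→0 °C): 180.3 × 4.16 × 100.0 = 75005 J
q4 (freeze at 0 °C): 180.3 × 331.0 = 59679 J
q5 (cool ice 0→-25.8 °C): 180.3 × 2.04 × 25.8 = 9490 J
Total: 6337 + 406036 + 75005 + 59679 + 9490 = 556547 J = 557 kJ

q = 557 kJ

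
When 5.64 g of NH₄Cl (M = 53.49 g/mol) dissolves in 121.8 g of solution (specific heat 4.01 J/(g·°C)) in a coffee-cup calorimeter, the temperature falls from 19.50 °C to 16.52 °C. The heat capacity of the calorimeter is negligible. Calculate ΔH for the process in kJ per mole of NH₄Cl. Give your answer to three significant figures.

ΔH = 13.8 kJ/mol

|ΔT| = |16.52 − 19.50| = 2.98 °C
|q_surr| = (121.8 × 4.01) × 2.98 = 488.418 × 2.98 = 1455 J
n(NH₄Cl) = 5.64 / 53.49 = 0.1054 mol
Temperature fell, so q_rxn = +|q_surr| = 1.455 kJ
ΔH = q_rxn / n = 13.80 kJ/mol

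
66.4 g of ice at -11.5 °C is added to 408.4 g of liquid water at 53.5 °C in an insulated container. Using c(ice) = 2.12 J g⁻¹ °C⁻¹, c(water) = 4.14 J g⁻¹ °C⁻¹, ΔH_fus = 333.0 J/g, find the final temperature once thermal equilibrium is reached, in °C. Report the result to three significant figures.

Heat to bring ice to 0 °C and melt it: q₁ = 66.4×2.12×11.5 + 66.4×333.0 = 23730 J
Heat the water can supply cooling to 0 °C: 408.4×4.14×53.5 = 90456.5 J > q₁, so all ice melts.
Energy balance: 408.4×4.14×(53.5 − T) = 23730 + 66.4×4.14×(T − 0)
1690.776(53.5 − T) = 23730 + 274.896 T
90456.5 − 23730 = 1965.672 T
T = 66726.5 / 1965.672 = 33.946 °C

T_f = 33.9 °C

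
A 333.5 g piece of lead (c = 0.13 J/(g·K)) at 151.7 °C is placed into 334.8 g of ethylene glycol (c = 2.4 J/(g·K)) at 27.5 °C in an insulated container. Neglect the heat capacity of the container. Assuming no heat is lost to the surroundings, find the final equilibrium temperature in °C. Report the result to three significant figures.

Heat lost by lead = heat gained by ethylene glycol.
(333.5)(0.13)(151.7 − T) = (334.8)(2.4)(T − 27.5)
43.355 (151.7 − T) = 803.52 (T − 27.5)
6577.0 − 43.355 T = 803.52 T − 22097
28674.0 = 846.875 T
T = 33.86 °C

T_f = 33.9 °C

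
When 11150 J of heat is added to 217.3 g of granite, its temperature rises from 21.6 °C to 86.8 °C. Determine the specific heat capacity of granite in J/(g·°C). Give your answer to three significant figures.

c = q / (m ΔT) = 11150 / (217.3 × 65.2)
c = 11150 / 14167.96 = 0.787 J/(g·°C)

c = 0.787 J/(g·°C)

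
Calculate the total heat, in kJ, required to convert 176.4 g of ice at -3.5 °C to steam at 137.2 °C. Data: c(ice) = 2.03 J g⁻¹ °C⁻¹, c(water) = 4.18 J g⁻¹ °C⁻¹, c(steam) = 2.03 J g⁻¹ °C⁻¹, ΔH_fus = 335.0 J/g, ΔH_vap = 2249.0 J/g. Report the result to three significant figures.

q1 (heat ice -3.5→0.0 °C): 176.4 × 2.03 × 3.5 = 1253 J
q2 (melt at 0 °C): 176.4 × 335.0 = 59094 J
q3 (heat water 0.0→100.0 °C): 176.4 × 4.18 × 100.0 = 73735 J
q4 (vaporize at 100 °C): 176.4 × 2249.0 = 396724 J
q5 (heat steam 100.0→137.2 °C): 176.4 × 2.03 × 37.2 = 13321 J
Total: 1253 + 59094 + 73735 + 396724 + 13321 = 544127 J = 544 kJ

q = 544 kJ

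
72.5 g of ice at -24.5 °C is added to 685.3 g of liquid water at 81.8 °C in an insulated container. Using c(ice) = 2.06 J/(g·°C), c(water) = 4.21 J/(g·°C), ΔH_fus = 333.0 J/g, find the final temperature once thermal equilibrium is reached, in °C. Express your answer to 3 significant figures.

Heat to bring ice to 0 °C and melt it: q₁ = 72.5×2.06×24.5 + 72.5×333.0 = 27802 J
Heat the water can supply cooling to 0 °C: 685.3×4.21×81.8 = 236002 J > q₁, so all ice melts.
Energy balance: 685.3×4.21×(81.8 − T) = 27802 + 72.5×4.21×(T − 0)
2885.113(81.8 − T) = 27802 + 305.225 T
236002 − 27802 = 3190.338 T
T = 208200 / 3190.338 = 65.26 °C

T_f = 65.3 °C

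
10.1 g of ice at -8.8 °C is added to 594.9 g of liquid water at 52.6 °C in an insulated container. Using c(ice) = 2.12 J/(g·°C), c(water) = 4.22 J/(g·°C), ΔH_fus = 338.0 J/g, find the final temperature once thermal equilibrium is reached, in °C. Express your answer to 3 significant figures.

T_f = 50.3 °C

Heat to bring ice to 0 °C and melt it: q₁ = 10.1×2.12×8.8 + 10.1×338.0 = 3602.2 J
Heat the water can supply cooling to 0 °C: 594.9×4.22×52.6 = 132051 J > q₁, so all ice melts.
Energy balance: 594.9×4.22×(52.6 − T) = 3602.2 + 10.1×4.22×(T − 0)
2510.478(52.6 − T) = 3602.2 + 42.622 T
132051 − 3602.2 = 2553.100 T
T = 128448.8 / 2553.100 = 50.31 °C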